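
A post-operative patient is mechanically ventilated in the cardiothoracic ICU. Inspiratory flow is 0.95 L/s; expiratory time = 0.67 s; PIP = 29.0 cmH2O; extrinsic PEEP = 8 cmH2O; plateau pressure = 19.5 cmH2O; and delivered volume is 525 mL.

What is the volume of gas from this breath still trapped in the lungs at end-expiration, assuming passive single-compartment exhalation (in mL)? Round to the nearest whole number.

121

R = (PIP − Pplat)/V̇ = (29.0 − 19.5) / 0.95 = 9.5/0.95 = 10.0 cmH2O·s/L.
C = Vt/(Pplat − PEEP) = 525.0 / (19.5 − 8) = 525.0/11.5 = 45.652 mL/cmH2O.
τ = R × C = 10.0 × 0.04565 L/cmH2O = 0.4565 s.
Fraction remaining = e^(−Te/τ) = e^(−0.67/0.4565) = 0.2305.
Trapped volume = 525.0 × 0.2305 = 121.01 mL.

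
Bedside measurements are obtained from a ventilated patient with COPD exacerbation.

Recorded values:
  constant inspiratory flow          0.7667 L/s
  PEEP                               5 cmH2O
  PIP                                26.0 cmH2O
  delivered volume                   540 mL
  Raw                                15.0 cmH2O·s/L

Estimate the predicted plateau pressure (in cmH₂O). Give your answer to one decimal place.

Pplat = PIP − Raw × flow = 26.0 − 15.0 × 0.7667 = 26.0 − 11.501 = 14.499 cmH2O.

14.5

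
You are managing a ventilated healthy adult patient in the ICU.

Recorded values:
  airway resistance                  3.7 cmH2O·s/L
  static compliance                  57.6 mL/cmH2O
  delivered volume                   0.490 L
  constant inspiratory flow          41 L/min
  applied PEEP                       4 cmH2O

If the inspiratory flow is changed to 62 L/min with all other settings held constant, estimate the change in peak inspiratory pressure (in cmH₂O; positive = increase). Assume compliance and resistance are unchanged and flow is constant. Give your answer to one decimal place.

Flow: 41 L/min ÷ 60 = 0.6833 L/s.
New flow: 62 L/min ÷ 60 = 1.0333 L/s.
PIP = Vt/C + R·V̇ + PEEP (constant-flow equation of motion).
Only the resistive term changes: ΔPIP = R × ΔV̇ = 3.7 × (1.0333 − 0.6833) = 3.7 × 0.35 = 1.295 cmH2O.

1.3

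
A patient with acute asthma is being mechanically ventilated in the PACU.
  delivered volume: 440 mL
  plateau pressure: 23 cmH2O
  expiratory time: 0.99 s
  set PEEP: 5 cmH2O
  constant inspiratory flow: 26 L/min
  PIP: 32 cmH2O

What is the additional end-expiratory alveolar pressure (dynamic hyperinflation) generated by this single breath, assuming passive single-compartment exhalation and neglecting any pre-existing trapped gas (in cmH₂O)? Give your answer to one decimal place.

2.6

Flow: 26 L/min ÷ 60 = 0.4333 L/s.
R = (PIP − Pplat)/V̇ = (32 − 23) / 0.4333 = 9.0/0.4333 = 20.771 cmH2O·s/L.
C = Vt/(Pplat − PEEP) = 440.0 / (23 − 5) = 440.0/18.0 = 24.444 mL/cmH2O.
τ = R × C = 20.771 × 0.02444 L/cmH2O = 0.5076 s.
Fraction remaining = e^(−Te/τ) = e^(−0.99/0.5076) = 0.1422; trapped volume = 440.0 × 0.1422 = 62.568 mL.
Additional alveolar pressure from trapping ≈ V_trapped / C = 62.568 / 24.444 = 2.56 cmH2O.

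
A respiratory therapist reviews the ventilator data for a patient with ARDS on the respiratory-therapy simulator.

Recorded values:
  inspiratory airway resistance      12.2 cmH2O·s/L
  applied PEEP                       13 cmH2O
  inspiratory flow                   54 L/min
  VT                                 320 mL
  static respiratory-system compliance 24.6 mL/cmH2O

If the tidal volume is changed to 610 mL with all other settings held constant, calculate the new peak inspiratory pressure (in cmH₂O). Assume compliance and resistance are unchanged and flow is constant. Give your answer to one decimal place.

Flow: 54 L/min ÷ 60 = 0.9 L/s.
PIP = Vt/C + R·V̇ + PEEP (constant-flow equation of motion).
Only the elastic term changes: ΔPIP = ΔVt / C = (610 − 320) / 24.6 = 11.789 cmH2O.
Original PIP = 320/24.6 + 12.2×0.9 + 13 = 36.988 cmH2O; new PIP = 36.988 + (11.789) = 48.777 cmH2O.

48.8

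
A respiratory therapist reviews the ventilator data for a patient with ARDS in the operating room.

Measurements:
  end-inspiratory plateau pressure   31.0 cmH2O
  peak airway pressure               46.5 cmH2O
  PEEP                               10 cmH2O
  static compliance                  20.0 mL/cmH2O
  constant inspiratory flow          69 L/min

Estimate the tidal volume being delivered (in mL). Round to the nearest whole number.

Vt = Cstat × (Pplat − PEEP) = 20.0 × (31.0 − 10) = 20.0 × 21.0 = 420.0 mL.

420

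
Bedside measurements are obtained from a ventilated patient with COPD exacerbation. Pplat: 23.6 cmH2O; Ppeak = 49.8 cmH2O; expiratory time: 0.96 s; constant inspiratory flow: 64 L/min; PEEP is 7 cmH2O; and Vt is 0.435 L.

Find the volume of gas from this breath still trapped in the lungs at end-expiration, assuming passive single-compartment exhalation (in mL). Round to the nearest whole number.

98

Flow: 64 L/min ÷ 60 = 1.0667 L/s.
R = (PIP − Pplat)/V̇ = (49.8 − 23.6) / 1.0667 = 26.2/1.0667 = 24.562 cmH2O·s/L.
C = Vt/(Pplat − PEEP) = 435.0 / (23.6 − 7) = 435.0/16.6 = 26.205 mL/cmH2O.
τ = R × C = 24.562 × 0.02621 L/cmH2O = 0.6438 s.
Fraction remaining = e^(−Te/τ) = e^(−0.96/0.6438) = 0.2251.
Trapped volume = 435.0 × 0.2251 = 97.919 mL.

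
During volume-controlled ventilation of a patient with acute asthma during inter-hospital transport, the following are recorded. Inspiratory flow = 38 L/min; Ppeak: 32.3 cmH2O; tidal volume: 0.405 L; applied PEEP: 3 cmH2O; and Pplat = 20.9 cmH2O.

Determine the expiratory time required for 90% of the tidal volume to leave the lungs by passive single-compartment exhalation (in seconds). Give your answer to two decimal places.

0.94

Flow: 38 L/min ÷ 60 = 0.6333 L/s.
R = (PIP − Pplat)/V̇ = (32.3 − 20.9) / 0.6333 = 11.4/0.6333 = 18.001 cmH2O·s/L.
C = Vt/(Pplat − PEEP) = 405.0 / (20.9 − 3) = 405.0/17.9 = 22.626 mL/cmH2O.
τ = R × C = 18.001 × 0.02263 L/cmH2O = 0.4074 s.
t = −τ·ln(1 − 0.90) = −0.4074·ln(0.1) = 0.9381 s.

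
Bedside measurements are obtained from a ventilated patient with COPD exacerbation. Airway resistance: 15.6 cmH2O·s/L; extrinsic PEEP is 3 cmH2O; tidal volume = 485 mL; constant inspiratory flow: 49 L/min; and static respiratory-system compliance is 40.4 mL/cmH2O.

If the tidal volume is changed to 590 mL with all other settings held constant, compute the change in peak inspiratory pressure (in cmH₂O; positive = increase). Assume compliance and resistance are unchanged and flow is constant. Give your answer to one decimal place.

2.6

PIP = Vt/C + R·V̇ + PEEP (constant-flow equation of motion).
Only the elastic term changes: ΔPIP = ΔVt / C = (590 − 485) / 40.4 = 2.599 cmH2O.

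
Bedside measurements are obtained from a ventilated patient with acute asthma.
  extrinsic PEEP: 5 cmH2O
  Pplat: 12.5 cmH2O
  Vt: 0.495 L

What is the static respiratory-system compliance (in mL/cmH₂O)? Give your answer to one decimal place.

Cstat = Vt / (Pplat − PEEP) = 495 / (12.5 − 5) = 495 / 7.5 = 66.0 mL/cmH2O.

66.0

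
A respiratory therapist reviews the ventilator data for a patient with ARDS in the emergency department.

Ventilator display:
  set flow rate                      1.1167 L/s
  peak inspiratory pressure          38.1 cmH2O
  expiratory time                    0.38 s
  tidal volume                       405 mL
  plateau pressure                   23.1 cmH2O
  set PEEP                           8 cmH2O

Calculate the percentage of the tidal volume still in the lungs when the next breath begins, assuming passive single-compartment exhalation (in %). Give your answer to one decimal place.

34.8

R = (PIP − Pplat)/V̇ = (38.1 − 23.1) / 1.1167 = 15.0/1.1167 = 13.432 cmH2O·s/L.
C = Vt/(Pplat − PEEP) = 405.0 / (23.1 − 8) = 405.0/15.1 = 26.821 mL/cmH2O.
τ = R × C = 13.432 × 0.02682 L/cmH2O = 0.3602 s.
Fraction remaining at end-expiration = e^(−Te/τ) = e^(−0.38/0.3602) = 0.3482 → 34.82%.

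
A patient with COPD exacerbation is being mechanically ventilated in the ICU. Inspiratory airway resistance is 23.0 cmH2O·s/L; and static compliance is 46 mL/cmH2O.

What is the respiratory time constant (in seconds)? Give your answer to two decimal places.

1.06

τ = R × C = 23.0 × 46 mL/cmH2O = 23.0 × 0.046 L/cmH2O = 1.058 s.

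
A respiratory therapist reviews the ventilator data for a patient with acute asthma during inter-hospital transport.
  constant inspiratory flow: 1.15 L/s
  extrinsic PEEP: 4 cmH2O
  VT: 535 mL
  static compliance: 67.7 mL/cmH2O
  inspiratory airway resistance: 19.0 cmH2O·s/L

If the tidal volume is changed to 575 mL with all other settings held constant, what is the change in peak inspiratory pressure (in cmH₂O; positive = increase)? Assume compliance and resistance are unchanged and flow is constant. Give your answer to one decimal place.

PIP = Vt/C + R·V̇ + PEEP (constant-flow equation of motion).
Only the elastic term changes: ΔPIP = ΔVt / C = (575 − 535) / 67.7 = 0.5908 cmH2O.

0.6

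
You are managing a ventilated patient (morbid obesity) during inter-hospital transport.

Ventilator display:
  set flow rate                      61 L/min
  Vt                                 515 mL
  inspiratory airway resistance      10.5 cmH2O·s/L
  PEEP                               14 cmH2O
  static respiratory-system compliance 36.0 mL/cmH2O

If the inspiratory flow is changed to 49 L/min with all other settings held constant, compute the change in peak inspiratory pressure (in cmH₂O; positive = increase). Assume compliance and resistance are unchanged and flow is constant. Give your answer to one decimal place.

Flow: 61 L/min ÷ 60 = 1.0167 L/s.
New flow: 49 L/min ÷ 60 = 0.8167 L/s.
PIP = Vt/C + R·V̇ + PEEP (constant-flow equation of motion).
Only the resistive term changes: ΔPIP = R × ΔV̇ = 10.5 × (0.8167 − 1.0167) = 10.5 × -0.2 = -2.1 cmH2O.

-2.1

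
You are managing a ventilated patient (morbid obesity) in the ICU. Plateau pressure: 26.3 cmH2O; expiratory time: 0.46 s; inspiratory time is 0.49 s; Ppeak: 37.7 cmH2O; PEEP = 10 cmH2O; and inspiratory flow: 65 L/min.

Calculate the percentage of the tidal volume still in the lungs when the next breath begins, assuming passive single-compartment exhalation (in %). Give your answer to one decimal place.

26.1

Flow: 65 L/min ÷ 60 = 1.0833 L/s.
Vt = flow × Ti = 1.0833 L/s × 0.49 s × 1000 mL/L = 530.82 mL.
R = (PIP − Pplat)/V̇ = (37.7 − 26.3) / 1.0833 = 11.4/1.0833 = 10.523 cmH2O·s/L.
C = Vt/(Pplat − PEEP) = 530.82 / (26.3 − 10) = 530.82/16.3 = 32.566 mL/cmH2O.
τ = R × C = 10.523 × 0.03257 L/cmH2O = 0.3427 s.
Fraction remaining at end-expiration = e^(−Te/τ) = e^(−0.46/0.3427) = 0.2612 → 26.12%.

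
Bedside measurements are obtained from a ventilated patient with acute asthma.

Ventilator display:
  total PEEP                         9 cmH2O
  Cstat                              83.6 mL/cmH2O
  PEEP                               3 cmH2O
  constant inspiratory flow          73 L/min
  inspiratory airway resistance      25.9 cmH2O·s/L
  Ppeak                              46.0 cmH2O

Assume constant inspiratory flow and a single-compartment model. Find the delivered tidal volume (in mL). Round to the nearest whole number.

Flow: 73 L/min ÷ 60 = 1.2167 L/s.
Total PEEP = 9 cmH2O (set 3 + intrinsic 6); this is the baseline alveolar pressure.
Equation of motion (constant flow): PIP = Vt/C + R·V̇ + PEEP.
Vt/C = PIP − R·V̇ − PEEP = 46.0 − 31.513 − 9 = 5.487 cmH2O.
Vt = C × 5.487 = 83.6 × 5.487 = 458.71 mL.

459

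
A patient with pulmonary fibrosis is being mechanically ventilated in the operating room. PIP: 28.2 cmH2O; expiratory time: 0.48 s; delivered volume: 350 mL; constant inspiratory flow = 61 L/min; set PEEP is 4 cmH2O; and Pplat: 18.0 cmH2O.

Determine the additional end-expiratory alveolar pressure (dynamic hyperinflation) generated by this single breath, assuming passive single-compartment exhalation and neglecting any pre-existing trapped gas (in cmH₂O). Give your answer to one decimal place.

Flow: 61 L/min ÷ 60 = 1.0167 L/s.
R = (PIP − Pplat)/V̇ = (28.2 − 18.0) / 1.0167 = 10.2/1.0167 = 10.032 cmH2O·s/L.
C = Vt/(Pplat − PEEP) = 350.0 / (18.0 − 4) = 350.0/14.0 = 25.0 mL/cmH2O.
τ = R × C = 10.032 × 0.025 L/cmH2O = 0.2508 s.
Fraction remaining = e^(−Te/τ) = e^(−0.48/0.2508) = 0.1475; trapped volume = 350.0 × 0.1475 = 51.625 mL.
Additional alveolar pressure from trapping ≈ V_trapped / C = 51.625 / 25.0 = 2.065 cmH2O.

2.1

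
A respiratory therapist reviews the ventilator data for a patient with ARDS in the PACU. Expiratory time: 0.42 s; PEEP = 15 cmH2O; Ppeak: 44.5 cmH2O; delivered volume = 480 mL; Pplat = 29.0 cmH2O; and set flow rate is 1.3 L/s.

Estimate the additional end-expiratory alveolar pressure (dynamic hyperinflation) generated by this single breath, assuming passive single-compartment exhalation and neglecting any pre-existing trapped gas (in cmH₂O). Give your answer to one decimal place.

R = (PIP − Pplat)/V̇ = (44.5 − 29.0) / 1.3 = 15.5/1.3 = 11.923 cmH2O·s/L.
C = Vt/(Pplat − PEEP) = 480.0 / (29.0 − 15) = 480.0/14.0 = 34.286 mL/cmH2O.
τ = R × C = 11.923 × 0.03429 L/cmH2O = 0.4088 s.
Fraction remaining = e^(−Te/τ) = e^(−0.42/0.4088) = 0.3579; trapped volume = 480.0 × 0.3579 = 171.79 mL.
Additional alveolar pressure from trapping ≈ V_trapped / C = 171.79 / 34.286 = 5.01 cmH2O.

5.0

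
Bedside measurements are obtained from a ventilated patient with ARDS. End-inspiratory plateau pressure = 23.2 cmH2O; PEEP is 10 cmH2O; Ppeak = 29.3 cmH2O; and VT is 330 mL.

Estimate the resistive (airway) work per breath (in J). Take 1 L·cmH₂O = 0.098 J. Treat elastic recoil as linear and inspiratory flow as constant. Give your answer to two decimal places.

0.20

With constant inspiratory flow the resistive pressure is constant at PIP − Pplat = 29.3 − 23.2 = 6.1 cmH2O, so resistive work = 6.1 × 0.330 = 2.013 L·cmH2O.
× 0.098 J/(L·cmH2O) → 0.1973 J.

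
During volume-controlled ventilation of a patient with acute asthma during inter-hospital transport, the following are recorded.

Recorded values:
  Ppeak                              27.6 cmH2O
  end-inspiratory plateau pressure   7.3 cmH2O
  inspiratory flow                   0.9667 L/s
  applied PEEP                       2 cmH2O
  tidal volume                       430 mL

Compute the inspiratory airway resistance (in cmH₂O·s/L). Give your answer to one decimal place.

21.0

Raw = (PIP − Pplat) / flow = (27.6 − 7.3) / 0.9667 = 20.3 / 0.9667 = 20.999 cmH2O·s/L.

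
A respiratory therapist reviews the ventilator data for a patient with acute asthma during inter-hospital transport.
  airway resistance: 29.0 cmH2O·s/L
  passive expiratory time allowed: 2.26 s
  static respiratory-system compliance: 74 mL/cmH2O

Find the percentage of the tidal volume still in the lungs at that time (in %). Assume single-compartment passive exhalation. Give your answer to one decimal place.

τ = R × C = 29.0 × 74 mL/cmH2O = 29.0 × 0.074 L/cmH2O = 2.146 s.
Passive exhalation: V(t)/V₀ = e^(−t/τ) = e^(−2.26/2.146) = 0.3488.
Fraction remaining = 0.3488 → 34.88%.

34.9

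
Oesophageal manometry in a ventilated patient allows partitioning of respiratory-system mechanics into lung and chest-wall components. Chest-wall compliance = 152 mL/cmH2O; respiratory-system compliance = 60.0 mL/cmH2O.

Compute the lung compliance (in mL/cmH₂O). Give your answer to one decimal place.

99.1

1/CL = 1/Crs − 1/Ccw.
1/CL = 1/60.0 − 1/152 = 0.01009.
CL = 99.108 mL/cmH2O.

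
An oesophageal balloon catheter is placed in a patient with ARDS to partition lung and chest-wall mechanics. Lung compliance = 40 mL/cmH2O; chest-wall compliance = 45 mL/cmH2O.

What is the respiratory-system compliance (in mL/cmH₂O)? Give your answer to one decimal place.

21.2

Lung and chest wall are elastances in series: 1/Crs = 1/CL + 1/Ccw.
1/Crs = 1/40 + 1/45 = 0.04722.
Crs = 21.177 mL/cmH2O.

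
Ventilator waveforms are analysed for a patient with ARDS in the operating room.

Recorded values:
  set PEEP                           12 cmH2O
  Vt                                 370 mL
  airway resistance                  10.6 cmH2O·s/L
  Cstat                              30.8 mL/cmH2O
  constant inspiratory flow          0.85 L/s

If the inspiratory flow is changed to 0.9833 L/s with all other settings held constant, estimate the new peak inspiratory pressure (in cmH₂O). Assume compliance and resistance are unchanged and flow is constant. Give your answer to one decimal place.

PIP = Vt/C + R·V̇ + PEEP (constant-flow equation of motion).
Only the resistive term changes: ΔPIP = R × ΔV̇ = 10.6 × (0.9833 − 0.85) = 10.6 × 0.1333 = 1.413 cmH2O.
Original PIP = 370/30.8 + 10.6×0.85 + 12 = 33.023 cmH2O; new PIP = 33.023 + (1.413) = 34.436 cmH2O.

34.4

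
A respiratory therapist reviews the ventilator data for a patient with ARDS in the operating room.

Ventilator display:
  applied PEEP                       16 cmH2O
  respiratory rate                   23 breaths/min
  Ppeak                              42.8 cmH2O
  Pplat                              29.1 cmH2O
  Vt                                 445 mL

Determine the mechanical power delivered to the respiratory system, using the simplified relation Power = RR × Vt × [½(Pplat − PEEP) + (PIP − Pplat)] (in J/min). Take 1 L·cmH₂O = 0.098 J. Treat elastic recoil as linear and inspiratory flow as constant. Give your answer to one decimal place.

20.3

Per-breath work = Vt × [½(Pplat−PEEP) + (PIP−Pplat)] = 0.445 × [0.5×13.1 + 13.7] = 0.445 × 20.25 = 9.011 L·cmH2O.
Power = 23 × 9.011 = 207.25 L·cmH2O/min.
× 0.098 J/(L·cmH2O) → 20.311 J/min.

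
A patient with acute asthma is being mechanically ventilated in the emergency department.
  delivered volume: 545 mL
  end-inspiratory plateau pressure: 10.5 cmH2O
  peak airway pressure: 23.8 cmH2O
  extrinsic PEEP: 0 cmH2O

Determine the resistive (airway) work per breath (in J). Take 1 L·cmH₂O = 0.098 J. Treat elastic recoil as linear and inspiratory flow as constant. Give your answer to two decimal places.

With constant inspiratory flow the resistive pressure is constant at PIP − Pplat = 23.8 − 10.5 = 13.3 cmH2O, so resistive work = 13.3 × 0.545 = 7.249 L·cmH2O.
× 0.098 J/(L·cmH2O) → 0.7104 J.

0.71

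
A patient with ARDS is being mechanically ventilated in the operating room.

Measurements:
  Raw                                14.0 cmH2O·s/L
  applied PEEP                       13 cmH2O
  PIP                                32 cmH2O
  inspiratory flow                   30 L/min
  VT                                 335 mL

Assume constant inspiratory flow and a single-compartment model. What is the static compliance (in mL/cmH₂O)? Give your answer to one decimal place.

Flow: 30 L/min ÷ 60 = 0.5 L/s.
Equation of motion (constant flow): PIP = Vt/C + R·V̇ + PEEP.
Vt/C = PIP − R·V̇ − PEEP = 32 − 14.0×0.5 − 13 = 32 − 7.0 − 13 = 12.0 cmH2O.
C = Vt / 12.0 = 335 / 12.0 = 27.917 mL/cmH2O.

27.9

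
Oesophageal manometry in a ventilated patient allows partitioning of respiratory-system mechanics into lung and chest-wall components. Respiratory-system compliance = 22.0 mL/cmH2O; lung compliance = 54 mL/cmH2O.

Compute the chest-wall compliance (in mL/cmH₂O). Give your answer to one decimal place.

1/Ccw = 1/Crs − 1/CL.
1/Ccw = 1/22.0 − 1/54 = 0.02694.
Ccw = 37.12 mL/cmH2O.

37.1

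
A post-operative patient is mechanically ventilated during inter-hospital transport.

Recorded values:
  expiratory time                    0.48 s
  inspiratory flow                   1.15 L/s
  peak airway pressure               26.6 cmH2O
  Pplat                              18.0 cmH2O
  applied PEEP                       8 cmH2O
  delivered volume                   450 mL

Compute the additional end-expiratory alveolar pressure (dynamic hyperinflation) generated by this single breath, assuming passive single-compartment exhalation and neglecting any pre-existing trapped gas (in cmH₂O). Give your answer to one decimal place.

2.4

R = (PIP − Pplat)/V̇ = (26.6 − 18.0) / 1.15 = 8.6/1.15 = 7.478 cmH2O·s/L.
C = Vt/(Pplat − PEEP) = 450.0 / (18.0 − 8) = 450.0/10.0 = 45.0 mL/cmH2O.
τ = R × C = 7.478 × 0.045 L/cmH2O = 0.3365 s.
Fraction remaining = e^(−Te/τ) = e^(−0.48/0.3365) = 0.2402; trapped volume = 450.0 × 0.2402 = 108.09 mL.
Additional alveolar pressure from trapping ≈ V_trapped / C = 108.09 / 45.0 = 2.402 cmH2O.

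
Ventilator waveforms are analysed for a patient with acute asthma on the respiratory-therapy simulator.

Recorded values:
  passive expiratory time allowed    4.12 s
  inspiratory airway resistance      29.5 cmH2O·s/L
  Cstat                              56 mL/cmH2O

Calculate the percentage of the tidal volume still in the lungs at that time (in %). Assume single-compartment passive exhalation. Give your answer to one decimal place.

τ = R × C = 29.5 × 56 mL/cmH2O = 29.5 × 0.056 L/cmH2O = 1.652 s.
Passive exhalation: V(t)/V₀ = e^(−t/τ) = e^(−4.12/1.652) = 0.08258.
Fraction remaining = 0.08258 → 8.258%.

8.3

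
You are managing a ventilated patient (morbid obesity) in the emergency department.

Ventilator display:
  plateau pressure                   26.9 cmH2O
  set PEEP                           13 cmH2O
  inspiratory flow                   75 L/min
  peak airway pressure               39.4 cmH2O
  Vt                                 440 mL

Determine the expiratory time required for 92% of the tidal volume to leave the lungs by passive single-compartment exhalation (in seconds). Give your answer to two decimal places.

Flow: 75 L/min ÷ 60 = 1.25 L/s.
R = (PIP − Pplat)/V̇ = (39.4 − 26.9) / 1.25 = 12.5/1.25 = 10.0 cmH2O·s/L.
C = Vt/(Pplat − PEEP) = 440.0 / (26.9 − 13) = 440.0/13.9 = 31.655 mL/cmH2O.
τ = R × C = 10.0 × 0.03166 L/cmH2O = 0.3166 s.
t = −τ·ln(1 − 0.92) = −0.3166·ln(0.08) = 0.7996 s.

0.80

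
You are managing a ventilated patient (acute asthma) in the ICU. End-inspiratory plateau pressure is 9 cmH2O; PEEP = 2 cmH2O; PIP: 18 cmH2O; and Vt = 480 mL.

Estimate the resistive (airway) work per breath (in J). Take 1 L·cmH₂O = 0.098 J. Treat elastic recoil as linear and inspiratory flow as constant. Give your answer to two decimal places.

With constant inspiratory flow the resistive pressure is constant at PIP − Pplat = 18 − 9 = 9.0 cmH2O, so resistive work = 9.0 × 0.480 = 4.32 L·cmH2O.
× 0.098 J/(L·cmH2O) → 0.4234 J.

0.42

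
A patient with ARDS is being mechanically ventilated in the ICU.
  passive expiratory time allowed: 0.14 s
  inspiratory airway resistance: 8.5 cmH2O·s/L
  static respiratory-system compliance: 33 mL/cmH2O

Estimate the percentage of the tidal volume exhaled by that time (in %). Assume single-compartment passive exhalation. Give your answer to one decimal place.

39.3

τ = R × C = 8.5 × 33 mL/cmH2O = 8.5 × 0.033 L/cmH2O = 0.2805 s.
Passive exhalation: V(t)/V₀ = e^(−t/τ) = e^(−0.14/0.2805) = 0.6071.
Fraction exhaled = 1 − 0.6071 = 0.3929 → 39.29%.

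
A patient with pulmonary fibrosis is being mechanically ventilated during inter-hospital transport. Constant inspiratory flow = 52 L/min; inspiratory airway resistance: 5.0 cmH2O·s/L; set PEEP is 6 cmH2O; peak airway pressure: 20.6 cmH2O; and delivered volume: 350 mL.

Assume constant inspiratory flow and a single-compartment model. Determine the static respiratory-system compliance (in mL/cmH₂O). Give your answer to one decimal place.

Flow: 52 L/min ÷ 60 = 0.8667 L/s.
Equation of motion (constant flow): PIP = Vt/C + R·V̇ + PEEP.
Vt/C = PIP − R·V̇ − PEEP = 20.6 − 5.0×0.8667 − 6 = 20.6 − 4.334 − 6 = 10.266 cmH2O.
C = Vt / 10.266 = 350 / 10.266 = 34.093 mL/cmH2O.

34.1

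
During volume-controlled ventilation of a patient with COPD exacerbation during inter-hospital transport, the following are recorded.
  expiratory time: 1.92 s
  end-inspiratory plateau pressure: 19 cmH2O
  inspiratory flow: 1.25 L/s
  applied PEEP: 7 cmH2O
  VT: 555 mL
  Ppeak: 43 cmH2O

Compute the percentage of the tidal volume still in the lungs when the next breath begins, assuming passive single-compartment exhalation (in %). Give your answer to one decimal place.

11.5

R = (PIP − Pplat)/V̇ = (43 − 19) / 1.25 = 24.0/1.25 = 19.2 cmH2O·s/L.
C = Vt/(Pplat − PEEP) = 555.0 / (19 − 7) = 555.0/12.0 = 46.25 mL/cmH2O.
τ = R × C = 19.2 × 0.04625 L/cmH2O = 0.888 s.
Fraction remaining at end-expiration = e^(−Te/τ) = e^(−1.92/0.888) = 0.1151 → 11.51%.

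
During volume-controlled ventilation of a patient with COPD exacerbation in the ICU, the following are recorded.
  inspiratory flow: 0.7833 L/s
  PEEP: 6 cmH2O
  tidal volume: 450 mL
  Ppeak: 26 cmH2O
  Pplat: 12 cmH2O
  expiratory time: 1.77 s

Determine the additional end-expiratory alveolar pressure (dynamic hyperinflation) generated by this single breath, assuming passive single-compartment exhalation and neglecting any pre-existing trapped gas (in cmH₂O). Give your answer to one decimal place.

R = (PIP − Pplat)/V̇ = (26 − 12) / 0.7833 = 14.0/0.7833 = 17.873 cmH2O·s/L.
C = Vt/(Pplat − PEEP) = 450.0 / (12 − 6) = 450.0/6.0 = 75.0 mL/cmH2O.
τ = R × C = 17.873 × 0.075 L/cmH2O = 1.34 s.
Fraction remaining = e^(−Te/τ) = e^(−1.77/1.34) = 0.2669; trapped volume = 450.0 × 0.2669 = 120.11 mL.
Additional alveolar pressure from trapping ≈ V_trapped / C = 120.11 / 75.0 = 1.601 cmH2O.

1.6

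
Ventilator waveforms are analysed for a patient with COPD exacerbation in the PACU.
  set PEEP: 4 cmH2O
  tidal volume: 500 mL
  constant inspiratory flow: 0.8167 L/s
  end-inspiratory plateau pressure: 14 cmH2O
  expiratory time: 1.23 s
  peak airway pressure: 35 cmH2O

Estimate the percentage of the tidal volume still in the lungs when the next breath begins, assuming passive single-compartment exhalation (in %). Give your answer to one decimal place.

R = (PIP − Pplat)/V̇ = (35 − 14) / 0.8167 = 21.0/0.8167 = 25.713 cmH2O·s/L.
C = Vt/(Pplat − PEEP) = 500.0 / (14 − 4) = 500.0/10.0 = 50.0 mL/cmH2O.
τ = R × C = 25.713 × 0.05 L/cmH2O = 1.286 s.
Fraction remaining at end-expiration = e^(−Te/τ) = e^(−1.23/1.286) = 0.3843 → 38.43%.

38.4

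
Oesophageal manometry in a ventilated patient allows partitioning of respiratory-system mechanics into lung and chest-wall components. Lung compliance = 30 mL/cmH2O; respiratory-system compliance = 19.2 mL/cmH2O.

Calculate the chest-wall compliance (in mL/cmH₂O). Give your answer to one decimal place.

1/Ccw = 1/Crs − 1/CL.
1/Ccw = 1/19.2 − 1/30 = 0.01875.
Ccw = 53.333 mL/cmH2O.

53.3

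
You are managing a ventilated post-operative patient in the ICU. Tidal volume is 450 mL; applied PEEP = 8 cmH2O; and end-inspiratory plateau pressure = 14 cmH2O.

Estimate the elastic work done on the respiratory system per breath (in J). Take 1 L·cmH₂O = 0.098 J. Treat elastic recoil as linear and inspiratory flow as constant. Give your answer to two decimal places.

0.13

Elastic work ≈ ½ × (Pplat − PEEP) × Vt = 0.5 × (14 − 8) × 0.450 L = 0.5 × 6.0 × 0.450 = 1.35 L·cmH2O.
× 0.098 J/(L·cmH2O) → 0.1323 J.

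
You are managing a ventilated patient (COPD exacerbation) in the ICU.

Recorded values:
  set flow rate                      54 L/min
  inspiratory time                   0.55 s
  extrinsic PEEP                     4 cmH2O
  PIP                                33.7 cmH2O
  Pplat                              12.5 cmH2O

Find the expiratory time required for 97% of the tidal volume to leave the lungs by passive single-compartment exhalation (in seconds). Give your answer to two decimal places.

Flow: 54 L/min ÷ 60 = 0.9 L/s.
Vt = flow × Ti = 0.9 L/s × 0.55 s × 1000 mL/L = 495.0 mL.
R = (PIP − Pplat)/V̇ = (33.7 − 12.5) / 0.9 = 21.2/0.9 = 23.556 cmH2O·s/L.
C = Vt/(Pplat − PEEP) = 495.0 / (12.5 − 4) = 495.0/8.5 = 58.235 mL/cmH2O.
τ = R × C = 23.556 × 0.05824 L/cmH2O = 1.372 s.
t = −τ·ln(1 − 0.97) = −1.372·ln(0.03) = 4.811 s.

4.81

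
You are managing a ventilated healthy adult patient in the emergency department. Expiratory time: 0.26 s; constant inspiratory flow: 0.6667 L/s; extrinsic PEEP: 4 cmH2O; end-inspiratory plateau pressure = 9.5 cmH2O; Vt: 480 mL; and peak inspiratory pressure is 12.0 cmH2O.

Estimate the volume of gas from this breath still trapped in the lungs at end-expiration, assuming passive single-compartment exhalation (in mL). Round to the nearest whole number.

217

R = (PIP − Pplat)/V̇ = (12.0 − 9.5) / 0.6667 = 2.5/0.6667 = 3.75 cmH2O·s/L.
C = Vt/(Pplat − PEEP) = 480.0 / (9.5 − 4) = 480.0/5.5 = 87.273 mL/cmH2O.
τ = R × C = 3.75 × 0.08727 L/cmH2O = 0.3273 s.
Fraction remaining = e^(−Te/τ) = e^(−0.26/0.3273) = 0.4519.
Trapped volume = 480.0 × 0.4519 = 216.91 mL.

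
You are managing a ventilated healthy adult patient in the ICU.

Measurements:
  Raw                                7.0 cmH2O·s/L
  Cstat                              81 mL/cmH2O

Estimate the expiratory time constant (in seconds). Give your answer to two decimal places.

0.57

τ = R × C = 7.0 × 81 mL/cmH2O = 7.0 × 0.081 L/cmH2O = 0.567 s.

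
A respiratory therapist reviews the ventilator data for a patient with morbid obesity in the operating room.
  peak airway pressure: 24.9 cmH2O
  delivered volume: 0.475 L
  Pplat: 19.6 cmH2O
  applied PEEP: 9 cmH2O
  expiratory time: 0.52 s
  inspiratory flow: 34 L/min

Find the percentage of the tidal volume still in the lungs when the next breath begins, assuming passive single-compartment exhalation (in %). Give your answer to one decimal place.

Flow: 34 L/min ÷ 60 = 0.5667 L/s.
R = (PIP − Pplat)/V̇ = (24.9 − 19.6) / 0.5667 = 5.3/0.5667 = 9.352 cmH2O·s/L.
C = Vt/(Pplat − PEEP) = 475.0 / (19.6 − 9) = 475.0/10.6 = 44.811 mL/cmH2O.
τ = R × C = 9.352 × 0.04481 L/cmH2O = 0.4191 s.
Fraction remaining at end-expiration = e^(−Te/τ) = e^(−0.52/0.4191) = 0.2892 → 28.92%.

28.9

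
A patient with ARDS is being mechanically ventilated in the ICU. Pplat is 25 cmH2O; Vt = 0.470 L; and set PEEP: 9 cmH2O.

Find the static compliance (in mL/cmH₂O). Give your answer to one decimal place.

Cstat = Vt / (Pplat − PEEP) = 470 / (25 − 9) = 470 / 16.0 = 29.375 mL/cmH2O.

29.4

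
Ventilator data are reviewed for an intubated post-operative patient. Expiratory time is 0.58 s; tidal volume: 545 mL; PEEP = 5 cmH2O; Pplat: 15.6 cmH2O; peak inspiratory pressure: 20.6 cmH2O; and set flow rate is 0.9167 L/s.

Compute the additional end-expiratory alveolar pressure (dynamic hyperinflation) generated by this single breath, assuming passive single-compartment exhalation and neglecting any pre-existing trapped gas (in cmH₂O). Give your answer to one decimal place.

1.3

R = (PIP − Pplat)/V̇ = (20.6 − 15.6) / 0.9167 = 5.0/0.9167 = 5.454 cmH2O·s/L.
C = Vt/(Pplat − PEEP) = 545.0 / (15.6 − 5) = 545.0/10.6 = 51.415 mL/cmH2O.
τ = R × C = 5.454 × 0.05142 L/cmH2O = 0.2804 s.
Fraction remaining = e^(−Te/τ) = e^(−0.58/0.2804) = 0.1264; trapped volume = 545.0 × 0.1264 = 68.888 mL.
Additional alveolar pressure from trapping ≈ V_trapped / C = 68.888 / 51.415 = 1.34 cmH2O.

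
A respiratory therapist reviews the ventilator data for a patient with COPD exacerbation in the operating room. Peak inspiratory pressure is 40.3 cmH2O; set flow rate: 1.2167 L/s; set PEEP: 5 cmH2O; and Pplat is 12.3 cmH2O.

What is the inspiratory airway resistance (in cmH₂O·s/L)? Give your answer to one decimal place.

23.0

Raw = (PIP − Pplat) / flow = (40.3 − 12.3) / 1.2167 = 28.0 / 1.2167 = 23.013 cmH2O·s/L.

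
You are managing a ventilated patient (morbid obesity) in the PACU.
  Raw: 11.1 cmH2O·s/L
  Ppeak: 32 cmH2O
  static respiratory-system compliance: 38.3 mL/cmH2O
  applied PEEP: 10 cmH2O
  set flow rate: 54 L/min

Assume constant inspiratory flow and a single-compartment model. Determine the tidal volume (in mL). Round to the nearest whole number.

460

Flow: 54 L/min ÷ 60 = 0.9 L/s.
Equation of motion (constant flow): PIP = Vt/C + R·V̇ + PEEP.
Vt/C = PIP − R·V̇ − PEEP = 32 − 9.99 − 10 = 12.01 cmH2O.
Vt = C × 12.01 = 38.3 × 12.01 = 459.98 mL.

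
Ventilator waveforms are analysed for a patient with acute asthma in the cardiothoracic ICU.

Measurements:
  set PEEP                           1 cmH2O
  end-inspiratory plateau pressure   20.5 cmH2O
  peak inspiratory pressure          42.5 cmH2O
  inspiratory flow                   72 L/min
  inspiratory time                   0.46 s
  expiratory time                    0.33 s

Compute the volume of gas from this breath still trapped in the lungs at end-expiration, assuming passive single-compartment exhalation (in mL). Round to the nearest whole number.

Flow: 72 L/min ÷ 60 = 1.2 L/s.
Vt = flow × Ti = 1.2 L/s × 0.46 s × 1000 mL/L = 552.0 mL.
R = (PIP − Pplat)/V̇ = (42.5 − 20.5) / 1.2 = 22.0/1.2 = 18.333 cmH2O·s/L.
C = Vt/(Pplat − PEEP) = 552.0 / (20.5 − 1) = 552.0/19.5 = 28.308 mL/cmH2O.
τ = R × C = 18.333 × 0.02831 L/cmH2O = 0.519 s.
Fraction remaining = e^(−Te/τ) = e^(−0.33/0.519) = 0.5295.
Trapped volume = 552.0 × 0.5295 = 292.28 mL.

292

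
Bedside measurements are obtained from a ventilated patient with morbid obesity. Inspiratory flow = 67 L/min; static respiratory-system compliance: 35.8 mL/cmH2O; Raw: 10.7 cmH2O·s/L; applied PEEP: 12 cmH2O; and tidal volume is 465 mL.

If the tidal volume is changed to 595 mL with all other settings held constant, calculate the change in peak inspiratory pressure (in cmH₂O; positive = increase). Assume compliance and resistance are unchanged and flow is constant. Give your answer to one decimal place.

PIP = Vt/C + R·V̇ + PEEP (constant-flow equation of motion).
Only the elastic term changes: ΔPIP = ΔVt / C = (595 − 465) / 35.8 = 3.631 cmH2O.

3.6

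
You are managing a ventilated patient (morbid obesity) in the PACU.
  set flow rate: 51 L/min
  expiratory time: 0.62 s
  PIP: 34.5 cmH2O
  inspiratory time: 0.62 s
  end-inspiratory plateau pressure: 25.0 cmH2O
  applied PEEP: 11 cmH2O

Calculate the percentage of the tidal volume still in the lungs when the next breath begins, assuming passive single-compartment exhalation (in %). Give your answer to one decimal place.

22.9

Flow: 51 L/min ÷ 60 = 0.85 L/s.
Vt = flow × Ti = 0.85 L/s × 0.62 s × 1000 mL/L = 527.0 mL.
R = (PIP − Pplat)/V̇ = (34.5 − 25.0) / 0.85 = 9.5/0.85 = 11.176 cmH2O·s/L.
C = Vt/(Pplat − PEEP) = 527.0 / (25.0 − 11) = 527.0/14.0 = 37.643 mL/cmH2O.
τ = R × C = 11.176 × 0.03764 L/cmH2O = 0.4207 s.
Fraction remaining at end-expiration = e^(−Te/τ) = e^(−0.62/0.4207) = 0.2291 → 22.91%.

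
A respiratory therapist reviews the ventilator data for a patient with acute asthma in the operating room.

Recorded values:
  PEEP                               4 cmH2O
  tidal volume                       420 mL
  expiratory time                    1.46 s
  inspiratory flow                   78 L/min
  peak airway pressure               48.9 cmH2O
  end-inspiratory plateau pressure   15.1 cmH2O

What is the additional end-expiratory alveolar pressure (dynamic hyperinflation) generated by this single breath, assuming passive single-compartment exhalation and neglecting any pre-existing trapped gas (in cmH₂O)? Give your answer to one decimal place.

2.5

Flow: 78 L/min ÷ 60 = 1.3 L/s.
R = (PIP − Pplat)/V̇ = (48.9 − 15.1) / 1.3 = 33.8/1.3 = 26.0 cmH2O·s/L.
C = Vt/(Pplat − PEEP) = 420.0 / (15.1 − 4) = 420.0/11.1 = 37.838 mL/cmH2O.
τ = R × C = 26.0 × 0.03784 L/cmH2O = 0.9838 s.
Fraction remaining = e^(−Te/τ) = e^(−1.46/0.9838) = 0.2267; trapped volume = 420.0 × 0.2267 = 95.214 mL.
Additional alveolar pressure from trapping ≈ V_trapped / C = 95.214 / 37.838 = 2.516 cmH2O.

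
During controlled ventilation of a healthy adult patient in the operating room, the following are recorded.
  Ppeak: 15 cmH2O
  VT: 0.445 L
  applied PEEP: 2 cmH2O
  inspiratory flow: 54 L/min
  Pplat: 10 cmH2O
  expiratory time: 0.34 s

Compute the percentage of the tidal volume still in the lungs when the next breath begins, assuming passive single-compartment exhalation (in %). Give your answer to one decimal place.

Flow: 54 L/min ÷ 60 = 0.9 L/s.
R = (PIP − Pplat)/V̇ = (15 − 10) / 0.9 = 5.0/0.9 = 5.556 cmH2O·s/L.
C = Vt/(Pplat − PEEP) = 445.0 / (10 − 2) = 445.0/8.0 = 55.625 mL/cmH2O.
τ = R × C = 5.556 × 0.05563 L/cmH2O = 0.3091 s.
Fraction remaining at end-expiration = e^(−Te/τ) = e^(−0.34/0.3091) = 0.3329 → 33.29%.

33.3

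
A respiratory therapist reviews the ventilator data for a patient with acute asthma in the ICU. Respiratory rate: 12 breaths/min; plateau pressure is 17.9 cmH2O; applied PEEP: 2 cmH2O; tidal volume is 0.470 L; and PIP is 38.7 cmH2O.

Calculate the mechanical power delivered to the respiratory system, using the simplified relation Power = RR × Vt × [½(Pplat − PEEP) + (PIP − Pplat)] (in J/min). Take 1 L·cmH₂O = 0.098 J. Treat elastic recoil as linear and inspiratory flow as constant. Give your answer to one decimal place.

Per-breath work = Vt × [½(Pplat−PEEP) + (PIP−Pplat)] = 0.470 × [0.5×15.9 + 20.8] = 0.470 × 28.75 = 13.513 L·cmH2O.
Power = 12 × 13.513 = 162.16 L·cmH2O/min.
× 0.098 J/(L·cmH2O) → 15.892 J/min.

15.9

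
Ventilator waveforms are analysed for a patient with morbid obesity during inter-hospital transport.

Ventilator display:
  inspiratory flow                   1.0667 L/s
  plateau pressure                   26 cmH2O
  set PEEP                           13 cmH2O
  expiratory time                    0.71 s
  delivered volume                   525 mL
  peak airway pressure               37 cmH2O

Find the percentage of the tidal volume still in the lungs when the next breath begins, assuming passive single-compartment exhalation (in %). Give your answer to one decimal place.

18.2

R = (PIP − Pplat)/V̇ = (37 − 26) / 1.0667 = 11.0/1.0667 = 10.312 cmH2O·s/L.
C = Vt/(Pplat − PEEP) = 525.0 / (26 − 13) = 525.0/13.0 = 40.385 mL/cmH2O.
τ = R × C = 10.312 × 0.04039 L/cmH2O = 0.4165 s.
Fraction remaining at end-expiration = e^(−Te/τ) = e^(−0.71/0.4165) = 0.1818 → 18.18%.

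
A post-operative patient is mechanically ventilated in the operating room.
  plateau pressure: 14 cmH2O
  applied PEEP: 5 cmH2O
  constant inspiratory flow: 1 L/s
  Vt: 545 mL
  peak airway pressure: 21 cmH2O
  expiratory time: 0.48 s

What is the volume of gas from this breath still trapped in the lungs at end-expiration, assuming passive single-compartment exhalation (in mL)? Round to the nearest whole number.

176

R = (PIP − Pplat)/V̇ = (21 − 14) / 1 = 7.0/1 = 7.0 cmH2O·s/L.
C = Vt/(Pplat − PEEP) = 545.0 / (14 − 5) = 545.0/9.0 = 60.556 mL/cmH2O.
τ = R × C = 7.0 × 0.06056 L/cmH2O = 0.4239 s.
Fraction remaining = e^(−Te/τ) = e^(−0.48/0.4239) = 0.3223.
Trapped volume = 545.0 × 0.3223 = 175.65 mL.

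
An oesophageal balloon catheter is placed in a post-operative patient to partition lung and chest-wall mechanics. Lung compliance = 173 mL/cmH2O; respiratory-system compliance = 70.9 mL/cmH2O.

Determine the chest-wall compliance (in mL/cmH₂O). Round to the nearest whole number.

120

1/Ccw = 1/Crs − 1/CL.
1/Ccw = 1/70.9 − 1/173 = 0.008324.
Ccw = 120.13 mL/cmH2O.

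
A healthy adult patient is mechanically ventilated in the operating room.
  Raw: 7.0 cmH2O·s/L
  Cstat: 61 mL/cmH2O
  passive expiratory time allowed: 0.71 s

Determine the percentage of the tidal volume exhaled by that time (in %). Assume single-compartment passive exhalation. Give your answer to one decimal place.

τ = R × C = 7.0 × 61 mL/cmH2O = 7.0 × 0.061 L/cmH2O = 0.427 s.
Passive exhalation: V(t)/V₀ = e^(−t/τ) = e^(−0.71/0.427) = 0.1896.
Fraction exhaled = 1 − 0.1896 = 0.8104 → 81.04%.

81.0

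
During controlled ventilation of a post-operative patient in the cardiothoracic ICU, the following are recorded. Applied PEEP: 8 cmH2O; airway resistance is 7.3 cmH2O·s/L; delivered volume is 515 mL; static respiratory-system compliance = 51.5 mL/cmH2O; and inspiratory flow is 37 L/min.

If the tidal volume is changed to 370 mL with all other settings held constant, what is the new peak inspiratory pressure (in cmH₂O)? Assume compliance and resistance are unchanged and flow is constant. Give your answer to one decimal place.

Flow: 37 L/min ÷ 60 = 0.6167 L/s.
PIP = Vt/C + R·V̇ + PEEP (constant-flow equation of motion).
Only the elastic term changes: ΔPIP = ΔVt / C = (370 − 515) / 51.5 = -2.816 cmH2O.
Original PIP = 515/51.5 + 7.3×0.6167 + 8 = 22.502 cmH2O; new PIP = 22.502 + (-2.816) = 19.686 cmH2O.

19.7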